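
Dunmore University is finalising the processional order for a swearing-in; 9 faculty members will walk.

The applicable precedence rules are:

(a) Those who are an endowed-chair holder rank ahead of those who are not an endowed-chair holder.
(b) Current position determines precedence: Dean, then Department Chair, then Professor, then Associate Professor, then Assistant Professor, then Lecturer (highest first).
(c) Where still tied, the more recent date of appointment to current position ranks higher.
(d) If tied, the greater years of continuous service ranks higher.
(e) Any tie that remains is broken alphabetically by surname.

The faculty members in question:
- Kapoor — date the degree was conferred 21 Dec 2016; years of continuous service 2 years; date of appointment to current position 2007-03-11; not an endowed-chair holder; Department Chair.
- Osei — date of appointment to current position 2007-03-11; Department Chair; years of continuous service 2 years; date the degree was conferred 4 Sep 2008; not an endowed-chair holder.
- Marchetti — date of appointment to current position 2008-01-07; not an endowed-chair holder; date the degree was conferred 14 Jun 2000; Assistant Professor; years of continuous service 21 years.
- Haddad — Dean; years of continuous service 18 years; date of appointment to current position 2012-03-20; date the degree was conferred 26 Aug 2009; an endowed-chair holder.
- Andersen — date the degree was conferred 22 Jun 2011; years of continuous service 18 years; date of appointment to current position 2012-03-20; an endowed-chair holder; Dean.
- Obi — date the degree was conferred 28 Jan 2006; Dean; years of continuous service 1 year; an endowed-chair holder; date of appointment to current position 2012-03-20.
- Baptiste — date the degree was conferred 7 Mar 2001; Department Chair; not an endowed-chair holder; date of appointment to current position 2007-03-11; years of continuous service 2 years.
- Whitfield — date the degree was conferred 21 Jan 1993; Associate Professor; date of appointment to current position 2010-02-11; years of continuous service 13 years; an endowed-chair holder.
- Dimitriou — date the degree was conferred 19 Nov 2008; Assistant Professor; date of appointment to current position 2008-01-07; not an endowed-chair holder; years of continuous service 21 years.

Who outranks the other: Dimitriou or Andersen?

Andersen

By the first rule: Andersen, Haddad, Obi and Whitfield (each an endowed-chair holder); then Baptiste, Kapoor, Osei, Dimitriou and Marchetti (each not an endowed-chair holder).
Among Andersen, Haddad, Obi and Whitfield, by current position: Andersen, Haddad and Obi (Dean) before Whitfield (Associate Professor).
Andersen, Haddad and Obi all have date of appointment to current position 2012-03-20, so the next rule applies.
Among Andersen, Haddad and Obi, by years of continuous service (higher first): Andersen and Haddad (18 years) before Obi (1 year).
Among Andersen and Haddad, alphabetically by surname: Andersen before Haddad.
Among Baptiste, Kapoor, Osei, Dimitriou and Marchetti, by current position: Baptiste, Kapoor and Osei (Department Chair) before Dimitriou and Marchetti (Assistant Professor).
Baptiste, Kapoor and Osei all have date of appointment to current position 2007-03-11, so the next rule applies.
Baptiste, Kapoor and Osei all have years of continuous service 2 years, so the next rule applies.
Among Baptiste, Kapoor and Osei, alphabetically by surname: Baptiste before Kapoor before Osei.
Dimitriou and Marchetti both have date of appointment to current position 2008-01-07, so the next rule applies.
Dimitriou and Marchetti both have years of continuous service 21 years, so the next rule applies.
Among Dimitriou and Marchetti, alphabetically by surname: Dimitriou before Marchetti.
So Andersen takes precedence.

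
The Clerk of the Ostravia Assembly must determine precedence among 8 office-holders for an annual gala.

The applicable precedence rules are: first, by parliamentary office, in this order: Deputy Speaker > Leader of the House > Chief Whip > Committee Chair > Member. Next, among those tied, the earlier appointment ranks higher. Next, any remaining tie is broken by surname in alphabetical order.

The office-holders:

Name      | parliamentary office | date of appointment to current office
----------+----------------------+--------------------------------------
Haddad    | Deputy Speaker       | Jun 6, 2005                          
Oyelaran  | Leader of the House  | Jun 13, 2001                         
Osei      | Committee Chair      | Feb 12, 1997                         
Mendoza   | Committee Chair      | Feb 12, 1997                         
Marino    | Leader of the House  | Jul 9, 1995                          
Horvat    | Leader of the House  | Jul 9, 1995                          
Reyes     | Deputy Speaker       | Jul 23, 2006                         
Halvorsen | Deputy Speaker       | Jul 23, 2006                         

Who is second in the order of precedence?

By parliamentary office: Haddad, Halvorsen and Reyes (Deputy Speaker); then Horvat, Marino and Oyelaran (Leader of the House); then Mendoza and Osei (Committee Chair).
Among Haddad, Halvorsen and Reyes, by date of appointment to current office (earlier first): Haddad (Jun 6, 2005) before Halvorsen and Reyes (Jul 23, 2006).
Among Halvorsen and Reyes, alphabetically by surname: Halvorsen before Reyes.
Among Horvat, Marino and Oyelaran, by date of appointment to current office (earlier first): Horvat and Marino (Jul 9, 1995) before Oyelaran (Jun 13, 2001).
Among Horvat and Marino, alphabetically by surname: Horvat before Marino.
Mendoza and Osei both have date of appointment to current office Feb 12, 1997, so the next rule applies.
Among Mendoza and Osei, alphabetically by surname: Mendoza before Osei.
Order: Haddad, Halvorsen, Reyes, Horvat, Marino, Oyelaran, Mendoza, Osei.

Halvorsen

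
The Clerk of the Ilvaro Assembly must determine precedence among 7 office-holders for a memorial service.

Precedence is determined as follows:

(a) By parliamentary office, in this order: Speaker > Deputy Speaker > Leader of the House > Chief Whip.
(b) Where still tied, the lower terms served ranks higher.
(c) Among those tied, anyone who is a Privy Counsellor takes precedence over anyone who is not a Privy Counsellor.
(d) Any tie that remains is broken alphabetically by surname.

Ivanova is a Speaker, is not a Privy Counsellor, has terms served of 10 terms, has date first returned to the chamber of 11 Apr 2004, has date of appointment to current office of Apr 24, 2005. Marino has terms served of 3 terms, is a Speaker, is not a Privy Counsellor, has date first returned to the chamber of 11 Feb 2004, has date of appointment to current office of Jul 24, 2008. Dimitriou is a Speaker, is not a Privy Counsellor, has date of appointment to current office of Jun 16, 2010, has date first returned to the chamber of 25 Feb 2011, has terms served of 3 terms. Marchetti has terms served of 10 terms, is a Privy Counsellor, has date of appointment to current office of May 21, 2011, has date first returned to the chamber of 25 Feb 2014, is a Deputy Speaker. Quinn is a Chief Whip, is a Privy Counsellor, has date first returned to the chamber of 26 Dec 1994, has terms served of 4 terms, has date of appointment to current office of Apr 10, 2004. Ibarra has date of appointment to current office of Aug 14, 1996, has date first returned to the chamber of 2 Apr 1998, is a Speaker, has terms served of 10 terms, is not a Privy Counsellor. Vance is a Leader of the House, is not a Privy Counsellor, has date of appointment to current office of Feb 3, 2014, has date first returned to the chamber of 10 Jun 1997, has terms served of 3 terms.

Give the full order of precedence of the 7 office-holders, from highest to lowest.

Dimitriou, Marino, Ibarra, Ivanova, Marchetti, Vance, Quinn

By parliamentary office: Dimitriou, Marino, Ibarra and Ivanova (Speaker); then Marchetti (Deputy Speaker); then Vance (Leader of the House); then Quinn (Chief Whip).
Among Dimitriou, Marino, Ibarra and Ivanova, by terms served (lower first): Dimitriou and Marino (3 terms) before Ibarra and Ivanova (10 terms).
Dimitriou and Marino are each not a Privy Counsellor, so the next rule applies.
Among Dimitriou and Marino, alphabetically by surname: Dimitriou before Marino.
Ibarra and Ivanova are each not a Privy Counsellor, so the next rule applies.
Among Ibarra and Ivanova, alphabetically by surname: Ibarra before Ivanova.
Full order: Dimitriou, Marino, Ibarra, Ivanova, Marchetti, Vance, Quinn.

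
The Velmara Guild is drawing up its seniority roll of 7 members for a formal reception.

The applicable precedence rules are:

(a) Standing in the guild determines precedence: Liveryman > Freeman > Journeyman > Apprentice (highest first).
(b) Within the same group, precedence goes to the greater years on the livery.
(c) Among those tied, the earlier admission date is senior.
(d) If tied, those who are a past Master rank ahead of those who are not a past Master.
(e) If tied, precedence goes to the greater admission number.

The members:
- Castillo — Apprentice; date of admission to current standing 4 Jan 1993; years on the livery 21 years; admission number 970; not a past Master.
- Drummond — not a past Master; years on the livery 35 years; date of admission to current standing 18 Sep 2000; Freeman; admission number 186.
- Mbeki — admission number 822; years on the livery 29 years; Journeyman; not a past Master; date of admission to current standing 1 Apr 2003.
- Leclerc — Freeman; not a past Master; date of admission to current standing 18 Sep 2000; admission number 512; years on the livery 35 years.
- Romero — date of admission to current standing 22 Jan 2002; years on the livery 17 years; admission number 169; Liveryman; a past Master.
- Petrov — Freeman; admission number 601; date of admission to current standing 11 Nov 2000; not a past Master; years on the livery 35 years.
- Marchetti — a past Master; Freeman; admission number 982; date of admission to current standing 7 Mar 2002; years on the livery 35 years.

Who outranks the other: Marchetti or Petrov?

By standing in the guild: Romero (Liveryman); then Leclerc, Drummond, Petrov and Marchetti (Freeman); then Mbeki (Journeyman); then Castillo (Apprentice).
Leclerc, Drummond, Petrov and Marchetti all have years on the livery 35 years, so the next rule applies.
Among Leclerc, Drummond, Petrov and Marchetti, by date of admission to current standing (earlier first): Leclerc and Drummond (18 Sep 2000) before Petrov (11 Nov 2000) before Marchetti (7 Mar 2002).
Leclerc and Drummond are each not a past Master, so the next rule applies.
Among Leclerc and Drummond, by admission number (higher first): Leclerc (512) before Drummond (186).
So Petrov takes precedence.

Petrov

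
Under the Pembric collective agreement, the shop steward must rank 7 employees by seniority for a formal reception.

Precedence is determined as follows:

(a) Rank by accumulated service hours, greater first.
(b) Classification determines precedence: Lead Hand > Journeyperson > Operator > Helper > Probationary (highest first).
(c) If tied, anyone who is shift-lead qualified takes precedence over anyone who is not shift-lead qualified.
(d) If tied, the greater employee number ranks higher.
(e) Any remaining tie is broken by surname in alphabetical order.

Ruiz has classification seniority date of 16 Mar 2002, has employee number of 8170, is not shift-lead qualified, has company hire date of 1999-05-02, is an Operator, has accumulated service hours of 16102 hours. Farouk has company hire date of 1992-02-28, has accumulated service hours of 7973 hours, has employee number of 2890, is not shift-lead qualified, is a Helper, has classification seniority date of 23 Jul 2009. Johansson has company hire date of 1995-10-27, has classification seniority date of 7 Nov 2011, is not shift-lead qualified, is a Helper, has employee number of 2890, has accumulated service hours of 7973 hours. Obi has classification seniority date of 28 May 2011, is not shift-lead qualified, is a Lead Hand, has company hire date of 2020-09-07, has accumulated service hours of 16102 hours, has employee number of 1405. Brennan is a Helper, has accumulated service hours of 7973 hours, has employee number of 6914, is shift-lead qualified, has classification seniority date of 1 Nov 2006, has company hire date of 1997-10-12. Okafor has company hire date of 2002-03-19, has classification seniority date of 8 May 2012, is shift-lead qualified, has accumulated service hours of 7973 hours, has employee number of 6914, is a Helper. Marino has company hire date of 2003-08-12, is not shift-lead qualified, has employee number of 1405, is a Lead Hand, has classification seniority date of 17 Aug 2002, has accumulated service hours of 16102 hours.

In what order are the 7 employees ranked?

By accumulated service hours (higher first): Marino, Obi and Ruiz (each 16102 hours); then Brennan, Okafor, Farouk and Johansson (each 7973 hours).
Among Marino, Obi and Ruiz, by classification: Marino and Obi (Lead Hand) before Ruiz (Operator).
Marino and Obi are each not shift-lead qualified, so the next rule applies.
Marino and Obi both have employee number 1405, so the next rule applies.
Among Marino and Obi, alphabetically by surname: Marino before Obi.
Brennan, Okafor, Farouk and Johansson are each Helper, so the next rule applies.
Among Brennan, Okafor, Farouk and Johansson, shift-lead qualified before not shift-lead qualified: Brennan and Okafor (shift-lead qualified) before Farouk and Johansson (not shift-lead qualified).
Brennan and Okafor both have employee number 6914, so the next rule applies.
Among Brennan and Okafor, alphabetically by surname: Brennan before Okafor.
Farouk and Johansson both have employee number 2890, so the next rule applies.
Among Farouk and Johansson, alphabetically by surname: Farouk before Johansson.
Full order: Marino, Obi, Ruiz, Brennan, Okafor, Farouk, Johansson.

Marino, Obi, Ruiz, Brennan, Okafor, Farouk, Johansson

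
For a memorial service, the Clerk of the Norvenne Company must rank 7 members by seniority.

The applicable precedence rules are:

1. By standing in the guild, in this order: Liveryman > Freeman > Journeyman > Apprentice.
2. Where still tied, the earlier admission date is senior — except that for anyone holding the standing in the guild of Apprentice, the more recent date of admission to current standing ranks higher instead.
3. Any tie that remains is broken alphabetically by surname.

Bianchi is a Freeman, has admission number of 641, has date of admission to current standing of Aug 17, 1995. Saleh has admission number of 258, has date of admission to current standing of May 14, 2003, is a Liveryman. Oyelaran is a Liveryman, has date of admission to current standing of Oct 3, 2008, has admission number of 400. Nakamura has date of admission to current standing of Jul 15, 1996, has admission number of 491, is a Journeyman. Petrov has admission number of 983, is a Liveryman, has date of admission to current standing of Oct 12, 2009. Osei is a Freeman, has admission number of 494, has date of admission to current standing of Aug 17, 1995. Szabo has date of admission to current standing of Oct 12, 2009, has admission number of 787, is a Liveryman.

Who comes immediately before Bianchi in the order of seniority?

By standing in the guild: Saleh, Oyelaran, Petrov and Szabo (Liveryman); then Bianchi and Osei (Freeman); then Nakamura (Journeyman).
Among Saleh, Oyelaran, Petrov and Szabo, by date of admission to current standing (earlier first): Saleh (May 14, 2003) before Oyelaran (Oct 3, 2008) before Petrov and Szabo (Oct 12, 2009).
Among Petrov and Szabo, alphabetically by surname: Petrov before Szabo.
Bianchi and Osei both have date of admission to current standing Aug 17, 1995, so the next rule applies.
Among Bianchi and Osei, alphabetically by surname: Bianchi before Osei.
Order: Saleh, Oyelaran, Petrov, Szabo, Bianchi, Osei, Nakamura.

Szabo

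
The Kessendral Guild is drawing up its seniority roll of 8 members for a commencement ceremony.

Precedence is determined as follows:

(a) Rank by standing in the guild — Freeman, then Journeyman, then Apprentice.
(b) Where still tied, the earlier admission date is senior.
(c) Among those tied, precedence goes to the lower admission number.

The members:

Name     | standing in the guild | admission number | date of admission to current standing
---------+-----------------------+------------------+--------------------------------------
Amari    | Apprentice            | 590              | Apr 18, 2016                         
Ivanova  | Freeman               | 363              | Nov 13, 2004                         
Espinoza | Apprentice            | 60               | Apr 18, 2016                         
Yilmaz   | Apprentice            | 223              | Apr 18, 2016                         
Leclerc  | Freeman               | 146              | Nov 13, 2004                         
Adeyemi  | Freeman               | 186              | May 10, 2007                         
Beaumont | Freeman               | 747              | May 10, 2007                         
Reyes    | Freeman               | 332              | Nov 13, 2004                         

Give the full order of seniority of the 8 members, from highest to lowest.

Leclerc, Reyes, Ivanova, Adeyemi, Beaumont, Espinoza, Yilmaz, Amari

By standing in the guild: Leclerc, Reyes, Ivanova, Adeyemi and Beaumont (Freeman); then Espinoza, Yilmaz and Amari (Apprentice).
Among Leclerc, Reyes, Ivanova, Adeyemi and Beaumont, by date of admission to current standing (earlier first): Leclerc, Reyes and Ivanova (Nov 13, 2004) before Adeyemi and Beaumont (May 10, 2007).
Among Leclerc, Reyes and Ivanova, by admission number (lower first): Leclerc (146) before Reyes (332) before Ivanova (363).
Among Adeyemi and Beaumont, by admission number (lower first): Adeyemi (186) before Beaumont (747).
Espinoza, Yilmaz and Amari all have date of admission to current standing Apr 18, 2016, so the next rule applies.
Among Espinoza, Yilmaz and Amari, by admission number (lower first): Espinoza (60) before Yilmaz (223) before Amari (590).
Full order: Leclerc, Reyes, Ivanova, Adeyemi, Beaumont, Espinoza, Yilmaz, Amari.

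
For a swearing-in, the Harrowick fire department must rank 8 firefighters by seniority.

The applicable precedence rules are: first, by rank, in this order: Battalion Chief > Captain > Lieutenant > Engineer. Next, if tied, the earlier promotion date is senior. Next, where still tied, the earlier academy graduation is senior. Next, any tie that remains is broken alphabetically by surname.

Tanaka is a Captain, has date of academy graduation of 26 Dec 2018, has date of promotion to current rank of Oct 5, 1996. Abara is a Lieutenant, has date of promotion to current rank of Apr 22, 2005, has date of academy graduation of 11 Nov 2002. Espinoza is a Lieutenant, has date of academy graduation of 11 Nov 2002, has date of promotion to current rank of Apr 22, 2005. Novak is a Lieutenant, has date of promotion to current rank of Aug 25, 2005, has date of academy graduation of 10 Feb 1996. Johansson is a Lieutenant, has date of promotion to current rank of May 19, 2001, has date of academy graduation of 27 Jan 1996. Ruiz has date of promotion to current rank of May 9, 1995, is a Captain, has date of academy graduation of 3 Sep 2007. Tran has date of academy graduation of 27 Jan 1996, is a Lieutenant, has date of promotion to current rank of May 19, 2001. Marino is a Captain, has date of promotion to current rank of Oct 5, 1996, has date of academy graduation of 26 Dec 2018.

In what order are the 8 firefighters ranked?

Ruiz, Marino, Tanaka, Johansson, Tran, Abara, Espinoza, Novak

By rank: Ruiz, Marino and Tanaka (Captain); then Johansson, Tran, Abara, Espinoza and Novak (Lieutenant).
Among Ruiz, Marino and Tanaka, by date of promotion to current rank (earlier first): Ruiz (May 9, 1995) before Marino and Tanaka (Oct 5, 1996).
Marino and Tanaka both have date of academy graduation 26 Dec 2018, so the next rule applies.
Among Marino and Tanaka, alphabetically by surname: Marino before Tanaka.
Among Johansson, Tran, Abara, Espinoza and Novak, by date of promotion to current rank (earlier first): Johansson and Tran (May 19, 2001) before Abara and Espinoza (Apr 22, 2005) before Novak (Aug 25, 2005).
Johansson and Tran both have date of academy graduation 27 Jan 1996, so the next rule applies.
Among Johansson and Tran, alphabetically by surname: Johansson before Tran.
Abara and Espinoza both have date of academy graduation 11 Nov 2002, so the next rule applies.
Among Abara and Espinoza, alphabetically by surname: Abara before Espinoza.
Full order: Ruiz, Marino, Tanaka, Johansson, Tran, Abara, Espinoza, Novak.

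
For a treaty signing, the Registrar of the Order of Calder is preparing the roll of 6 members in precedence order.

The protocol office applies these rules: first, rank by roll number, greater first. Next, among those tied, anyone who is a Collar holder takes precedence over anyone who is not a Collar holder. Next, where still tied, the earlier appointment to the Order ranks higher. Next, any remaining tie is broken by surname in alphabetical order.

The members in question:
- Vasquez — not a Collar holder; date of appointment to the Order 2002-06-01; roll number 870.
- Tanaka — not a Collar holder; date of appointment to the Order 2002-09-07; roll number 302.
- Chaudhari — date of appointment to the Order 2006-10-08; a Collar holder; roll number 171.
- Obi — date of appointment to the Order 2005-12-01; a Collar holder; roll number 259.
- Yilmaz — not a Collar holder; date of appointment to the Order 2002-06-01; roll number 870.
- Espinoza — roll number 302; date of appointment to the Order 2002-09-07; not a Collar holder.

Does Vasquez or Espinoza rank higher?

Vasquez

By roll number (higher first): Vasquez and Yilmaz (both 870); then Espinoza and Tanaka (both 302); then Obi (259); then Chaudhari (171).
Vasquez and Yilmaz are each not a Collar holder, so the next rule applies.
Vasquez and Yilmaz both have date of appointment to the Order 2002-06-01, so the next rule applies.
Among Vasquez and Yilmaz, alphabetically by surname: Vasquez before Yilmaz.
Espinoza and Tanaka are each not a Collar holder, so the next rule applies.
Espinoza and Tanaka both have date of appointment to the Order 2002-09-07, so the next rule applies.
Among Espinoza and Tanaka, alphabetically by surname: Espinoza before Tanaka.
So Vasquez takes precedence.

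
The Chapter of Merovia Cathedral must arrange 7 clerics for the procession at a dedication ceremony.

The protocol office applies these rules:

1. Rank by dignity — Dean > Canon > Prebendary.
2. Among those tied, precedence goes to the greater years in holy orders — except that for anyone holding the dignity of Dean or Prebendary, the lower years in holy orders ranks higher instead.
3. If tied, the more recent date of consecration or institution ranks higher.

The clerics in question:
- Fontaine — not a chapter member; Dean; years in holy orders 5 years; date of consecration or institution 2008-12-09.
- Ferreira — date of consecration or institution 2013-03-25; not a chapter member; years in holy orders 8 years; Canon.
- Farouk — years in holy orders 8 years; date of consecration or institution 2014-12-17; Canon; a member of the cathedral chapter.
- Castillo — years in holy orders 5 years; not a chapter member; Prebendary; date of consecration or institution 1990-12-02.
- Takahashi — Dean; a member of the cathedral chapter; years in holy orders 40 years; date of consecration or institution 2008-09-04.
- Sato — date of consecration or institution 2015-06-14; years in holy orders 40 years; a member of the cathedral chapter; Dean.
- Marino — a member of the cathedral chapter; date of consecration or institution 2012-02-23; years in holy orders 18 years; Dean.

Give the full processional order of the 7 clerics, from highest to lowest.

By dignity: Fontaine, Marino, Sato and Takahashi (Dean); then Farouk and Ferreira (Canon); then Castillo (Prebendary).
Among Fontaine, Marino, Sato and Takahashi, by years in holy orders (lower first) (reversed rule for this group): Fontaine (5 years) before Marino (18 years) before Sato and Takahashi (40 years).
Among Sato and Takahashi, by date of consecration or institution (later first): Sato (2015-06-14) before Takahashi (2008-09-04).
Farouk and Ferreira both have years in holy orders 8 years, so the next rule applies.
Among Farouk and Ferreira, by date of consecration or institution (later first): Farouk (2014-12-17) before Ferreira (2013-03-25).
Full order: Fontaine, Marino, Sato, Takahashi, Farouk, Ferreira, Castillo.

Fontaine, Marino, Sato, Takahashi, Farouk, Ferreira, Castillo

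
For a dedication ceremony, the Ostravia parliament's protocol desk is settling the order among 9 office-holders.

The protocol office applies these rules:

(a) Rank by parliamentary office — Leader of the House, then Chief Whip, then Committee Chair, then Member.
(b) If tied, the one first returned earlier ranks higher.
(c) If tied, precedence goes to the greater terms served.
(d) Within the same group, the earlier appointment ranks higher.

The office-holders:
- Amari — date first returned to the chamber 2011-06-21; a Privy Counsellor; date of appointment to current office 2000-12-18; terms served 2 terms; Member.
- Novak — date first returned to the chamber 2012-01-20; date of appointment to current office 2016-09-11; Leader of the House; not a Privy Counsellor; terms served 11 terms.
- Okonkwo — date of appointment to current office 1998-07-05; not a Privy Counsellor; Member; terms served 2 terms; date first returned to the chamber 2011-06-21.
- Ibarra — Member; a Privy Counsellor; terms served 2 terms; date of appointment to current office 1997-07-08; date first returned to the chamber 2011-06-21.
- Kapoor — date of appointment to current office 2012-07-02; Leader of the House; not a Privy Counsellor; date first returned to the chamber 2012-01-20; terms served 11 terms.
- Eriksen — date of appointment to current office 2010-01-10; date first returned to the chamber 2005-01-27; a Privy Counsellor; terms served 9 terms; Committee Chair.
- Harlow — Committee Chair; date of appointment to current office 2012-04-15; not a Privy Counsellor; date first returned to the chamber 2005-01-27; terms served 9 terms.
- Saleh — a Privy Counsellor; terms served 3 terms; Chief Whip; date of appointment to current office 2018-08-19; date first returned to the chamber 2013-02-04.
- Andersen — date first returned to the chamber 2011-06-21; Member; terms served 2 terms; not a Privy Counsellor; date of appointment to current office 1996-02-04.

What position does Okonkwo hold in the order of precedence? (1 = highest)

By parliamentary office: Kapoor and Novak (Leader of the House); then Saleh (Chief Whip); then Eriksen and Harlow (Committee Chair); then Andersen, Ibarra, Okonkwo and Amari (Member).
Kapoor and Novak both have date first returned to the chamber 2012-01-20, so the next rule applies.
Kapoor and Novak both have terms served 11 terms, so the next rule applies.
Among Kapoor and Novak, by date of appointment to current office (earlier first): Kapoor (2012-07-02) before Novak (2016-09-11).
Eriksen and Harlow both have date first returned to the chamber 2005-01-27, so the next rule applies.
Eriksen and Harlow both have terms served 9 terms, so the next rule applies.
Among Eriksen and Harlow, by date of appointment to current office (earlier first): Eriksen (2010-01-10) before Harlow (2012-04-15).
Andersen, Ibarra, Okonkwo and Amari all have date first returned to the chamber 2011-06-21, so the next rule applies.
Andersen, Ibarra, Okonkwo and Amari all have terms served 2 terms, so the next rule applies.
Among Andersen, Ibarra, Okonkwo and Amari, by date of appointment to current office (earlier first): Andersen (1996-02-04) before Ibarra (1997-07-08) before Okonkwo (1998-07-05) before Amari (2000-12-18).
Order: Kapoor, Novak, Saleh, Eriksen, Harlow, Andersen, Ibarra, Okonkwo, Amari. So position 8.

8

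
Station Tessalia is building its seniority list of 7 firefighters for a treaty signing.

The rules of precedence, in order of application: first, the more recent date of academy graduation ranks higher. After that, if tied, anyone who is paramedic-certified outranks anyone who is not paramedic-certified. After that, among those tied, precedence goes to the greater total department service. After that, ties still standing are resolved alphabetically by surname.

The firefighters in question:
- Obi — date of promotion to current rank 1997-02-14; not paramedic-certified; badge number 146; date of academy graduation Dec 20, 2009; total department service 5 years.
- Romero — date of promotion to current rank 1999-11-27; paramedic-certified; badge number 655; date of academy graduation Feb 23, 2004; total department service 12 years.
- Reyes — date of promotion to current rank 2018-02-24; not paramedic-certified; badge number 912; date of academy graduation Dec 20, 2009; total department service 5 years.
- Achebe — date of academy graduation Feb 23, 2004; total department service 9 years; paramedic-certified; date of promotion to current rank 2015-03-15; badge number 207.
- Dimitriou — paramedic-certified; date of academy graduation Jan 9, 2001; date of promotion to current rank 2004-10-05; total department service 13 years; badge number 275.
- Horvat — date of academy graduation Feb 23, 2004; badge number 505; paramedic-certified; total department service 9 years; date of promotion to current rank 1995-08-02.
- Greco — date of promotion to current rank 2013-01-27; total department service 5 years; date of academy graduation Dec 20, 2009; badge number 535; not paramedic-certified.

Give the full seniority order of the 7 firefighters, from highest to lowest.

By date of academy graduation (later first): Greco, Obi and Reyes (each Dec 20, 2009); then Romero, Achebe and Horvat (each Feb 23, 2004); then Dimitriou (Jan 9, 2001).
Greco, Obi and Reyes are each not paramedic-certified, so the next rule applies.
Greco, Obi and Reyes all have total department service 5 years, so the next rule applies.
Among Greco, Obi and Reyes, alphabetically by surname: Greco before Obi before Reyes.
Romero, Achebe and Horvat are each paramedic-certified, so the next rule applies.
Among Romero, Achebe and Horvat, by total department service (higher first): Romero (12 years) before Achebe and Horvat (9 years).
Among Achebe and Horvat, alphabetically by surname: Achebe before Horvat.
Full order: Greco, Obi, Reyes, Romero, Achebe, Horvat, Dimitriou.

Greco, Obi, Reyes, Romero, Achebe, Horvat, Dimitriou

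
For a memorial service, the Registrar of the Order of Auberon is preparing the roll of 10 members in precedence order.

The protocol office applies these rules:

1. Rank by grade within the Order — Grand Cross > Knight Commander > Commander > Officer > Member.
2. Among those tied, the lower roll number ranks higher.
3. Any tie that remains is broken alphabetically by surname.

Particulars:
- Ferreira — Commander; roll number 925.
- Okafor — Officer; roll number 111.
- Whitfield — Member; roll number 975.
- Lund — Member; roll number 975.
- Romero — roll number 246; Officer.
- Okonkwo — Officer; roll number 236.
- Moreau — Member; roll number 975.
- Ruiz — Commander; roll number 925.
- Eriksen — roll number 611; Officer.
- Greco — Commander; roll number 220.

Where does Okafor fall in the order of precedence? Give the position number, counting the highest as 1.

By grade within the Order: Greco, Ferreira and Ruiz (Commander); then Okafor, Okonkwo, Romero and Eriksen (Officer); then Lund, Moreau and Whitfield (Member).
Among Greco, Ferreira and Ruiz, by roll number (lower first): Greco (220) before Ferreira and Ruiz (925).
Among Ferreira and Ruiz, alphabetically by surname: Ferreira before Ruiz.
Among Okafor, Okonkwo, Romero and Eriksen, by roll number (lower first): Okafor (111) before Okonkwo (236) before Romero (246) before Eriksen (611).
Lund, Moreau and Whitfield all have roll number 975, so the next rule applies.
Among Lund, Moreau and Whitfield, alphabetically by surname: Lund before Moreau before Whitfield.
Order: Greco, Ferreira, Ruiz, Okafor, Okonkwo, Romero, Eriksen, Lund, Moreau, Whitfield. So position 4.

4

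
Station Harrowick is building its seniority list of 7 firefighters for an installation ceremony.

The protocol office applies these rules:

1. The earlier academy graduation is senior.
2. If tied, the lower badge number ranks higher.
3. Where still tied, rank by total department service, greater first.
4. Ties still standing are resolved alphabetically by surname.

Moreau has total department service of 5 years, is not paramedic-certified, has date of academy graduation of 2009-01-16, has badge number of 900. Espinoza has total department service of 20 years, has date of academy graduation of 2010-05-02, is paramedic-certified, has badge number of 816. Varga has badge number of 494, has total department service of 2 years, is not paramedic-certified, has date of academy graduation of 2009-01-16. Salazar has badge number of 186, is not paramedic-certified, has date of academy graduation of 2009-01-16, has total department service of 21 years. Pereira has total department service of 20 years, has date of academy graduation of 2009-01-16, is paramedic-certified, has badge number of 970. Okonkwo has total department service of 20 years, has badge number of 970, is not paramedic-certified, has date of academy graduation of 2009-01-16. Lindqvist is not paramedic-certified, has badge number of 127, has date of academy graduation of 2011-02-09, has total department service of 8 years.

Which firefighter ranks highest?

Salazar

By date of academy graduation (earlier first): Salazar, Varga, Moreau, Okonkwo and Pereira (each 2009-01-16); then Espinoza (2010-05-02); then Lindqvist (2011-02-09).
Among Salazar, Varga, Moreau, Okonkwo and Pereira, by badge number (lower first): Salazar (186) before Varga (494) before Moreau (900) before Okonkwo and Pereira (970).
Okonkwo and Pereira both have total department service 20 years, so the next rule applies.
Among Okonkwo and Pereira, alphabetically by surname: Okonkwo before Pereira.
Order: Salazar, Varga, Moreau, Okonkwo, Pereira, Espinoza, Lindqvist.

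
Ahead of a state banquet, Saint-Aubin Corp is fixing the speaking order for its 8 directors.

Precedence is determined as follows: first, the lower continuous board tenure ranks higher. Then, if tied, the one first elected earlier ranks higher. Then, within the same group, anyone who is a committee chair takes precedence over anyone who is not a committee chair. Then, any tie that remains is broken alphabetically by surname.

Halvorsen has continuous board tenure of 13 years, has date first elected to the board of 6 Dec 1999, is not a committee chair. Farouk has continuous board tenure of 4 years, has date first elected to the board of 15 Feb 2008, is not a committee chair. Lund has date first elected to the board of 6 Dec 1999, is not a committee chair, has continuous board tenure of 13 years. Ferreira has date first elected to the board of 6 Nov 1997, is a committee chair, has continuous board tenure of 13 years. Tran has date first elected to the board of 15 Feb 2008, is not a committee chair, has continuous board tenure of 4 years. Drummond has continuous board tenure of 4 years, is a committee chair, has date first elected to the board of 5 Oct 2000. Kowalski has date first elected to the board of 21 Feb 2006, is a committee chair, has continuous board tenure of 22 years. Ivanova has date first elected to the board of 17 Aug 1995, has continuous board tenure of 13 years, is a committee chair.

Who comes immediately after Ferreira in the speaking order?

Halvorsen

By continuous board tenure (lower first): Drummond, Farouk and Tran (each 4 years); then Ivanova, Ferreira, Halvorsen and Lund (each 13 years); then Kowalski (22 years).
Among Drummond, Farouk and Tran, by date first elected to the board (earlier first): Drummond (5 Oct 2000) before Farouk and Tran (15 Feb 2008).
Farouk and Tran are each not a committee chair, so the next rule applies.
Among Farouk and Tran, alphabetically by surname: Farouk before Tran.
Among Ivanova, Ferreira, Halvorsen and Lund, by date first elected to the board (earlier first): Ivanova (17 Aug 1995) before Ferreira (6 Nov 1997) before Halvorsen and Lund (6 Dec 1999).
Halvorsen and Lund are each not a committee chair, so the next rule applies.
Among Halvorsen and Lund, alphabetically by surname: Halvorsen before Lund.
Order: Drummond, Farouk, Tran, Ivanova, Ferreira, Halvorsen, Lund, Kowalski.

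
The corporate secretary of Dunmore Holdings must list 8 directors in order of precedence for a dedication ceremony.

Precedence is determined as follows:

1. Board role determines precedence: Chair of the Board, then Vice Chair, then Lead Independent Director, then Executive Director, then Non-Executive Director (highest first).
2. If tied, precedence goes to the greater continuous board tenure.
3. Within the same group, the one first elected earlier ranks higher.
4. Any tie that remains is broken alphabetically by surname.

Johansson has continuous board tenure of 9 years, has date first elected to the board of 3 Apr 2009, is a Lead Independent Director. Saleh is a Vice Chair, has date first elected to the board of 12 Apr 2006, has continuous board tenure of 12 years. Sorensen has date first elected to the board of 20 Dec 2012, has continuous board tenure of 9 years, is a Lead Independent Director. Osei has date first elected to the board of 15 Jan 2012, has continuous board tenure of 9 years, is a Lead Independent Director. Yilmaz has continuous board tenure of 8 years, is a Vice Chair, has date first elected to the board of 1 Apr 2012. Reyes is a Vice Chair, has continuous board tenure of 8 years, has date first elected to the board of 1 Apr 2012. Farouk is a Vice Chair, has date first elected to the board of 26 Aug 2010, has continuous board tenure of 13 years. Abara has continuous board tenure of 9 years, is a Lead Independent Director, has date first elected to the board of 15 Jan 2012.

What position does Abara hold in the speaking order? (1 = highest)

6

By board role: Farouk, Saleh, Reyes and Yilmaz (Vice Chair); then Johansson, Abara, Osei and Sorensen (Lead Independent Director).
Among Farouk, Saleh, Reyes and Yilmaz, by continuous board tenure (higher first): Farouk (13 years) before Saleh (12 years) before Reyes and Yilmaz (8 years).
Reyes and Yilmaz both have date first elected to the board 1 Apr 2012, so the next rule applies.
Among Reyes and Yilmaz, alphabetically by surname: Reyes before Yilmaz.
Johansson, Abara, Osei and Sorensen all have continuous board tenure 9 years, so the next rule applies.
Among Johansson, Abara, Osei and Sorensen, by date first elected to the board (earlier first): Johansson (3 Apr 2009) before Abara and Osei (15 Jan 2012) before Sorensen (20 Dec 2012).
Among Abara and Osei, alphabetically by surname: Abara before Osei.
Order: Farouk, Saleh, Reyes, Yilmaz, Johansson, Abara, Osei, Sorensen. So position 6.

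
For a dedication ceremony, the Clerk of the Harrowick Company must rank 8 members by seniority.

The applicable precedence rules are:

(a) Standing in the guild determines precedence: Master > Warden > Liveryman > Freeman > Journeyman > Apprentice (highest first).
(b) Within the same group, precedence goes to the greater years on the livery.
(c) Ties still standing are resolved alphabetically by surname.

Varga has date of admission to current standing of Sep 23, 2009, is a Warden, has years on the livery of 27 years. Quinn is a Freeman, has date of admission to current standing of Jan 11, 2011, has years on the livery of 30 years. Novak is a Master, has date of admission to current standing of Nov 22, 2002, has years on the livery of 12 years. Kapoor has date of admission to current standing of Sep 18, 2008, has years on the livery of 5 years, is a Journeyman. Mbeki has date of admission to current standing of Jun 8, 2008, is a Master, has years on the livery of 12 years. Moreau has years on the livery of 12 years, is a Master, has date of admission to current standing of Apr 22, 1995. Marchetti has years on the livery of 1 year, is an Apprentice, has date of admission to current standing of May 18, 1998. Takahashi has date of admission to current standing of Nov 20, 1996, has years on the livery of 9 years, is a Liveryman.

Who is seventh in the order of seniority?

Kapoor

By standing in the guild: Mbeki, Moreau and Novak (Master); then Varga (Warden); then Takahashi (Liveryman); then Quinn (Freeman); then Kapoor (Journeyman); then Marchetti (Apprentice).
Mbeki, Moreau and Novak all have years on the livery 12 years, so the next rule applies.
Among Mbeki, Moreau and Novak, alphabetically by surname: Mbeki before Moreau before Novak.
Order: Mbeki, Moreau, Novak, Varga, Takahashi, Quinn, Kapoor, Marchetti.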